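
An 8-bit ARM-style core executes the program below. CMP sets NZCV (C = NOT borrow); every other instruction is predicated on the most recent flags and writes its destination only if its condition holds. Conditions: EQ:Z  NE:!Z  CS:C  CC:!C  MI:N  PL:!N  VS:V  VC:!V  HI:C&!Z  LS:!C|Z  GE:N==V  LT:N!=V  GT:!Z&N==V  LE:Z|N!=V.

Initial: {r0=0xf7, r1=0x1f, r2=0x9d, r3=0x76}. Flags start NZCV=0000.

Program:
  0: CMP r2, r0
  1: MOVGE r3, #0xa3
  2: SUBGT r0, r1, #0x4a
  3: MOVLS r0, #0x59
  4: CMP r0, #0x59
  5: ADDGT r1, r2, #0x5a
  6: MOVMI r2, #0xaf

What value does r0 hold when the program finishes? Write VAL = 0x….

VAL = 0x59

0: ✓ CMP  NZCV=1000
1: · MOVGE
2: · SUBGT
3: ✓ MOVLS  r0←0x59
4: ✓ CMP  NZCV=0110
5: · ADDGT
6: · MOVMI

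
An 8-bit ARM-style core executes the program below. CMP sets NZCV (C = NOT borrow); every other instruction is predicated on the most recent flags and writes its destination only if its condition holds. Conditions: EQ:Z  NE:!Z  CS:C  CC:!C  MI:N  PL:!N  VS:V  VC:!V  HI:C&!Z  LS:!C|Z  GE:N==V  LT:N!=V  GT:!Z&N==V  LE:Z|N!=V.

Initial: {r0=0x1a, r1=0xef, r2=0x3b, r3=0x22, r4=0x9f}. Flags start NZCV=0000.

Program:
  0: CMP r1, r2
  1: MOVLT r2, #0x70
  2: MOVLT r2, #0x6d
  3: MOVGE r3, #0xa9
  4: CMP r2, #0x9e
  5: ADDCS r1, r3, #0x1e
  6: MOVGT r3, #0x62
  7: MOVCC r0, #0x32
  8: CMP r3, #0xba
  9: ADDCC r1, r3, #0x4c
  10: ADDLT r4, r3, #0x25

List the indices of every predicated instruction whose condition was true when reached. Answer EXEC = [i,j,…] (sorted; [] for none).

EXEC = [1,2,6,7,9]

[0] flags=1010 → (cmp)
[1] flags=1010 LT?T → r2=0x70
[2] flags=1010 LT?T → r2=0x6d
[3] flags=1010 GE?F → skip
[4] flags=1001 → (cmp)
[5] flags=1001 CS?F → skip
[6] flags=1001 GT?T → r3=0x62
[7] flags=1001 CC?T → r0=0x32
[8] flags=1001 → (cmp)
[9] flags=1001 CC?T → r1=0xae
[10] flags=1001 LT?F → skip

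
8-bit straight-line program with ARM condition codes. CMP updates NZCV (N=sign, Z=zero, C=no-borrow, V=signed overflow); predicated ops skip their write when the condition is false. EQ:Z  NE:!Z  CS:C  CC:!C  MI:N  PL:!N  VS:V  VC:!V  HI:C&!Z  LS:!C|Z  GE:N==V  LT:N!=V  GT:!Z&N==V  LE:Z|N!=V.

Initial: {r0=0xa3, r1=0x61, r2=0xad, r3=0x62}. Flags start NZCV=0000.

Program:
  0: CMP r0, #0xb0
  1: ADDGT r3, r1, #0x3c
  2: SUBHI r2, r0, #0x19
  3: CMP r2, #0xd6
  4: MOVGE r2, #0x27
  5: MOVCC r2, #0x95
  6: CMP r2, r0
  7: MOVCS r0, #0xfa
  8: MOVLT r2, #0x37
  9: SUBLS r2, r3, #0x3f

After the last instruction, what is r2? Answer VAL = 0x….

VAL = 0x23

0: ✓ CMP  NZCV=1000
1: · ADDGT
2: · SUBHI
3: ✓ CMP  NZCV=1000
4: · MOVGE
5: ✓ MOVCC  r2←0x95
6: ✓ CMP  NZCV=1000
7: · MOVCS
8: ✓ MOVLT  r2←0x37
9: ✓ SUBLS  r2←0x23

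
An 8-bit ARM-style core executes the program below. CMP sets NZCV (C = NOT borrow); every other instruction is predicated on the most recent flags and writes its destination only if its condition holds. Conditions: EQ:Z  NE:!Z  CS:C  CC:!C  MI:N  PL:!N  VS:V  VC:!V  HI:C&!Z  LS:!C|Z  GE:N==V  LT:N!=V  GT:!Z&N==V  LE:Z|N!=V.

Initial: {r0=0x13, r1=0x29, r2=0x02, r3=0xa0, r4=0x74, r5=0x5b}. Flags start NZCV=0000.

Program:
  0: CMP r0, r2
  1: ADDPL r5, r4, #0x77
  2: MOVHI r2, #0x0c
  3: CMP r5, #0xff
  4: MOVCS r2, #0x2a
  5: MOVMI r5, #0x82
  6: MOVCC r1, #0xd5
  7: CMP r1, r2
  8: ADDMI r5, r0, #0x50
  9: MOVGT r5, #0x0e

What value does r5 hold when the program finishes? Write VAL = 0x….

0: ✓ CMP  NZCV=0010
1: ✓ ADDPL  r5←0xeb
2: ✓ MOVHI  r2←0x0c
3: ✓ CMP  NZCV=1000
4: · MOVCS
5: ✓ MOVMI  r5←0x82
6: ✓ MOVCC  r1←0xd5
7: ✓ CMP  NZCV=1010
8: ✓ ADDMI  r5←0x63
9: · MOVGT

VAL = 0x63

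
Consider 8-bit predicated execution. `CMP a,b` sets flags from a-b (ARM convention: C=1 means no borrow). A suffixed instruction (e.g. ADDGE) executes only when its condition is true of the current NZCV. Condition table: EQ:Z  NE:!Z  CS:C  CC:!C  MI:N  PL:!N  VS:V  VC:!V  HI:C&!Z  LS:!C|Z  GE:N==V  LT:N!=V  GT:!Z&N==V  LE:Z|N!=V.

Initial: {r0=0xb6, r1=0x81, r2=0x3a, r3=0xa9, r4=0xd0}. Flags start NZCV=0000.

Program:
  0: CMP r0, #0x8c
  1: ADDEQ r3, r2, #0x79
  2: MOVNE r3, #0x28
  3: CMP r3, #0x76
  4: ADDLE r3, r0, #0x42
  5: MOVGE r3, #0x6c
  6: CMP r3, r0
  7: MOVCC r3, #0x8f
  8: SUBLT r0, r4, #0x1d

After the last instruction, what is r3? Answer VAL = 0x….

0: ✓ CMP  NZCV=0010
1: · ADDEQ
2: ✓ MOVNE  r3←0x28
3: ✓ CMP  NZCV=1000
4: ✓ ADDLE  r3←0xf8
5: · MOVGE
6: ✓ CMP  NZCV=0010
7: · MOVCC
8: · SUBLT

VAL = 0xf8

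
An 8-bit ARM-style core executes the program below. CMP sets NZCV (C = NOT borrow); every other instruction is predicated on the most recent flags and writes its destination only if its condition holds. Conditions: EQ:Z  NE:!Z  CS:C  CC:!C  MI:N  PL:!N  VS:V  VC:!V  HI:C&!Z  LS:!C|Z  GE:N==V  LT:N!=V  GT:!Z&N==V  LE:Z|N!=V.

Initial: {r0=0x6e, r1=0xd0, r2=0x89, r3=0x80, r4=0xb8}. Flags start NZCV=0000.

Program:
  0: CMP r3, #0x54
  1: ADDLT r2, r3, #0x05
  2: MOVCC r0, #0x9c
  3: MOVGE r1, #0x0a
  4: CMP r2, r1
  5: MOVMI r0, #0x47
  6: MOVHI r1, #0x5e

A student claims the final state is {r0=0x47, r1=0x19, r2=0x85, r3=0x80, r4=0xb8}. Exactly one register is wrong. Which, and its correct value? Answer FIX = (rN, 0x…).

FIX = (r1, 0xd0)

[0] flags=0011 → (cmp)
[1] flags=0011 LT?T → r2=0x85
[2] flags=0011 CC?F → skip
[3] flags=0011 GE?F → skip
[4] flags=1000 → (cmp)
[5] flags=1000 MI?T → r0=0x47
[6] flags=1000 HI?F → skip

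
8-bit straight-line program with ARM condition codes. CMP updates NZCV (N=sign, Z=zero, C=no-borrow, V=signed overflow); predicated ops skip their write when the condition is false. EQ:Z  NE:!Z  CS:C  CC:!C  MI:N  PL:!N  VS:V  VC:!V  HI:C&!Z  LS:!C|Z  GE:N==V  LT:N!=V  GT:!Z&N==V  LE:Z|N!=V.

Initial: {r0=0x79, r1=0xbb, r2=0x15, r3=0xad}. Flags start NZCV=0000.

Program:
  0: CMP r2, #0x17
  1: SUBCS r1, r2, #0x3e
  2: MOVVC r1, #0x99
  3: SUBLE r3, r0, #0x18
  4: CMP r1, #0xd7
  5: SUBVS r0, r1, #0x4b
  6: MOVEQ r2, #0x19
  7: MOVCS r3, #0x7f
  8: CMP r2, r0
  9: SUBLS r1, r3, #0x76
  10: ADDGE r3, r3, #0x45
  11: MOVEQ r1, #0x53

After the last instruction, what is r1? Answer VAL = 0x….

[0] flags=1000 → (cmp)
[1] flags=1000 CS?F → skip
[2] flags=1000 VC?T → r1=0x99
[3] flags=1000 LE?T → r3=0x61
[4] flags=1000 → (cmp)
[5] flags=1000 VS?F → skip
[6] flags=1000 EQ?F → skip
[7] flags=1000 CS?F → skip
[8] flags=1000 → (cmp)
[9] flags=1000 LS?T → r1=0xeb
[10] flags=1000 GE?F → skip
[11] flags=1000 EQ?F → skip

VAL = 0xeb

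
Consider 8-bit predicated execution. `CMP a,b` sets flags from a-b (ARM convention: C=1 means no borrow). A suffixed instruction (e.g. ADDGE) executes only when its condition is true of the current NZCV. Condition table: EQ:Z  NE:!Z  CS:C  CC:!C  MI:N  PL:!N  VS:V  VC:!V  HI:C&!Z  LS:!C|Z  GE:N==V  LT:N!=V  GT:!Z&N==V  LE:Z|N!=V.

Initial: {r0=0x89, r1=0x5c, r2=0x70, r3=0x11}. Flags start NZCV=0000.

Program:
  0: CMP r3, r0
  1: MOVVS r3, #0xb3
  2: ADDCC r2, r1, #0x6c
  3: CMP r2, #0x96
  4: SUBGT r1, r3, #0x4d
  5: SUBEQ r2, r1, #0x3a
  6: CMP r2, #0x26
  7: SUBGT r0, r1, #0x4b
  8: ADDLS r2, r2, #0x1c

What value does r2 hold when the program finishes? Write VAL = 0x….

VAL = 0xc8

[0] flags=1001 → (cmp)
[1] flags=1001 VS?T → r3=0xb3
[2] flags=1001 CC?T → r2=0xc8
[3] flags=0010 → (cmp)
[4] flags=0010 GT?T → r1=0x66
[5] flags=0010 EQ?F → skip
[6] flags=1010 → (cmp)
[7] flags=1010 GT?F → skip
[8] flags=1010 LS?F → skip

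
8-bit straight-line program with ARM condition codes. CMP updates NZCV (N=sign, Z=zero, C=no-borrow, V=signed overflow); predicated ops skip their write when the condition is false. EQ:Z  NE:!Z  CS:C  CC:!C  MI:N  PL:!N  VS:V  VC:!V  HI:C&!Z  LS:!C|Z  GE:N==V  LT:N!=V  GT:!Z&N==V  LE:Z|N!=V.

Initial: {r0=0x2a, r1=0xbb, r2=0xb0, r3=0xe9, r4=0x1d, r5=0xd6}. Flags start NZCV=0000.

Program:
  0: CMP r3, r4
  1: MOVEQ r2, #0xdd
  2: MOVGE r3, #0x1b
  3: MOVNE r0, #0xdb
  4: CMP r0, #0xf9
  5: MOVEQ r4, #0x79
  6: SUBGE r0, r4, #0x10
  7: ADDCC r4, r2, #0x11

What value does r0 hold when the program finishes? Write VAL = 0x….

VAL = 0xdb

0: ✓ CMP  NZCV=1010
1: · MOVEQ
2: · MOVGE
3: ✓ MOVNE  r0←0xdb
4: ✓ CMP  NZCV=1000
5: · MOVEQ
6: · SUBGE
7: ✓ ADDCC  r4←0xc1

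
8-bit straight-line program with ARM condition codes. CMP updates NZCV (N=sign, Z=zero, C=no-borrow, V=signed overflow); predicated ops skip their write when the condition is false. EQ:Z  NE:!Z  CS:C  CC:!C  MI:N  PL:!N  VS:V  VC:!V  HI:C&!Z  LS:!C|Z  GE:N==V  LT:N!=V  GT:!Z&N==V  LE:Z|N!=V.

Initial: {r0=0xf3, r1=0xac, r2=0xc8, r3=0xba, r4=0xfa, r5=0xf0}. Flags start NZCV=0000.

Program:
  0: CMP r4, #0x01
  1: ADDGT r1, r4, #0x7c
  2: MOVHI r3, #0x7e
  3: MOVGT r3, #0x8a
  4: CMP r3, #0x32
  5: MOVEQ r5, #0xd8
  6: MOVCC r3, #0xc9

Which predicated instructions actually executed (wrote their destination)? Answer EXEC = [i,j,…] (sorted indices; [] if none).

EXEC = [2]

[0] flags=1010 → (cmp)
[1] flags=1010 GT?F → skip
[2] flags=1010 HI?T → r3=0x7e
[3] flags=1010 GT?F → skip
[4] flags=0010 → (cmp)
[5] flags=0010 EQ?F → skip
[6] flags=0010 CC?F → skip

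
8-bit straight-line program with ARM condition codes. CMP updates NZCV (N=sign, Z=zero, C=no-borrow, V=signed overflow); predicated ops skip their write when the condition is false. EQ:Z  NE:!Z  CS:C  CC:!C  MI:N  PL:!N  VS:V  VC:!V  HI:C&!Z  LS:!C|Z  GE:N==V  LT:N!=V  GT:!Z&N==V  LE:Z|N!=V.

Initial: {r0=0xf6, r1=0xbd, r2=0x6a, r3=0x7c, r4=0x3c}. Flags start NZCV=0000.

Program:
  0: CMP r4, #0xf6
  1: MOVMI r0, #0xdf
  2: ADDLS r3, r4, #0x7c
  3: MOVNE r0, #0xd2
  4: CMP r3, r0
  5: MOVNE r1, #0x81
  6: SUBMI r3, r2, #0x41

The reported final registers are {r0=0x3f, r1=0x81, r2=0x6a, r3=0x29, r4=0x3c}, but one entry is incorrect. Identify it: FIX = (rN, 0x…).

FIX = (r0, 0xd2)

0: ✓ CMP  NZCV=0000
1: · MOVMI
2: ✓ ADDLS  r3←0xb8
3: ✓ MOVNE  r0←0xd2
4: ✓ CMP  NZCV=1000
5: ✓ MOVNE  r1←0x81
6: ✓ SUBMI  r3←0x29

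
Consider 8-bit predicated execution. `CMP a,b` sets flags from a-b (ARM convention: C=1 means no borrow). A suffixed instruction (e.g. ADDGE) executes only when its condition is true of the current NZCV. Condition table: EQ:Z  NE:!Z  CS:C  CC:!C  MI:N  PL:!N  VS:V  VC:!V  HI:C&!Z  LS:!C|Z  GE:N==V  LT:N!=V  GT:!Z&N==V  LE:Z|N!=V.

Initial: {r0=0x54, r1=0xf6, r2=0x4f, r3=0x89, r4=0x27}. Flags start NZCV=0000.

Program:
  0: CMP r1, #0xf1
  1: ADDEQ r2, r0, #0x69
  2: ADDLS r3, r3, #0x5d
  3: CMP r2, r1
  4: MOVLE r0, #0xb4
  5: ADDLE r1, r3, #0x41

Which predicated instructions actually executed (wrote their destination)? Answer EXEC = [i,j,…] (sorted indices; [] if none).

[0] flags=0010 → (cmp)
[1] flags=0010 EQ?F → skip
[2] flags=0010 LS?F → skip
[3] flags=0000 → (cmp)
[4] flags=0000 LE?F → skip
[5] flags=0000 LE?F → skip

EXEC = []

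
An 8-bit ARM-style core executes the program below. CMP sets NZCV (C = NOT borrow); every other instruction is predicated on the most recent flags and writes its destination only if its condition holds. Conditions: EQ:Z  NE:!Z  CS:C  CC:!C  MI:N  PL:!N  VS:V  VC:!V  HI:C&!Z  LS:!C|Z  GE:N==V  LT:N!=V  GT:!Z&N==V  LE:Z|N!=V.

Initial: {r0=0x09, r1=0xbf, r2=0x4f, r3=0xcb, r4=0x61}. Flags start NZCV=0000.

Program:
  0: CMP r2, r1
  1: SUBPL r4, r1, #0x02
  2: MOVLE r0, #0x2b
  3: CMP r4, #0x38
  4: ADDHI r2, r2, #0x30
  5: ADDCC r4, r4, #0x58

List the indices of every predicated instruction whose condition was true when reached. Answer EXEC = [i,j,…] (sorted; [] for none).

0: ✓ CMP  NZCV=1001
1: · SUBPL
2: · MOVLE
3: ✓ CMP  NZCV=0010
4: ✓ ADDHI  r2←0x7f
5: · ADDCC

EXEC = [4]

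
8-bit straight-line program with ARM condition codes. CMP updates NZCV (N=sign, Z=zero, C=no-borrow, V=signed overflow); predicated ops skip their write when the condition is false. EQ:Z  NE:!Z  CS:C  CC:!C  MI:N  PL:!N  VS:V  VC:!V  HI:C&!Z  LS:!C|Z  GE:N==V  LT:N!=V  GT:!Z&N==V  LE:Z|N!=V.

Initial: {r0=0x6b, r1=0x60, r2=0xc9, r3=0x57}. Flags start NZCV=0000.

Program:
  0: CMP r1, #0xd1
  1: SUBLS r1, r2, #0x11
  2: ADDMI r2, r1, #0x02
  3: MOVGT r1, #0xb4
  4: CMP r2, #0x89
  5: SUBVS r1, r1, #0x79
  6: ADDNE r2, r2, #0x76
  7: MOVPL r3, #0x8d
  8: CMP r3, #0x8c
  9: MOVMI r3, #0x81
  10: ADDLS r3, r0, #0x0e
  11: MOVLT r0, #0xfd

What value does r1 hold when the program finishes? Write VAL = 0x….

VAL = 0xb4

[0] flags=1001 → (cmp)
[1] flags=1001 LS?T → r1=0xb8
[2] flags=1001 MI?T → r2=0xba
[3] flags=1001 GT?T → r1=0xb4
[4] flags=0010 → (cmp)
[5] flags=0010 VS?F → skip
[6] flags=0010 NE?T → r2=0x30
[7] flags=0010 PL?T → r3=0x8d
[8] flags=0010 → (cmp)
[9] flags=0010 MI?F → skip
[10] flags=0010 LS?F → skip
[11] flags=0010 LT?F → skip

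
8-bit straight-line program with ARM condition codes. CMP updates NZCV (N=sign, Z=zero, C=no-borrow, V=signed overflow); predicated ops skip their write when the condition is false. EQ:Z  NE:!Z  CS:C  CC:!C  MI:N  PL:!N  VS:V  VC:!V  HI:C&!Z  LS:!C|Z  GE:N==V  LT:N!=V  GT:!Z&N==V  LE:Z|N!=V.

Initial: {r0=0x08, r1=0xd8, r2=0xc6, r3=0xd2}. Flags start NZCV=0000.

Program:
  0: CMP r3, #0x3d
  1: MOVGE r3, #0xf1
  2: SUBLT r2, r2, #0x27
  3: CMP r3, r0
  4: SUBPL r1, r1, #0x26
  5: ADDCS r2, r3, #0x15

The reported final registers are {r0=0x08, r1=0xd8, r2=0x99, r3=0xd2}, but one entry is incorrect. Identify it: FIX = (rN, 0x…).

[0] flags=1010 → (cmp)
[1] flags=1010 GE?F → skip
[2] flags=1010 LT?T → r2=0x9f
[3] flags=1010 → (cmp)
[4] flags=1010 PL?F → skip
[5] flags=1010 CS?T → r2=0xe7

FIX = (r2, 0xe7)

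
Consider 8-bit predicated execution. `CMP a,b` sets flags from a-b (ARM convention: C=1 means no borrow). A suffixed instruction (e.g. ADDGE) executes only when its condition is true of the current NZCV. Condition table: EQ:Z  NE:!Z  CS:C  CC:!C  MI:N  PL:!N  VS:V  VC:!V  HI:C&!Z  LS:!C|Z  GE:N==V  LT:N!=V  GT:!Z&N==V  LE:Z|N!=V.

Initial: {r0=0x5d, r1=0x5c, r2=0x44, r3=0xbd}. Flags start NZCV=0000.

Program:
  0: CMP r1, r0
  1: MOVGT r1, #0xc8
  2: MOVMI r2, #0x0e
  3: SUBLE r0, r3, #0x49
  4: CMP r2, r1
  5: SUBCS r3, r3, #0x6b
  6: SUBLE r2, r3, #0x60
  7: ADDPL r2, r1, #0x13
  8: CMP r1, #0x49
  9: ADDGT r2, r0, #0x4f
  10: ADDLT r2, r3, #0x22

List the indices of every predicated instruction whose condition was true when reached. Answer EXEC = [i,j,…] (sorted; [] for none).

EXEC = [2,3,6,9]

0: ✓ CMP  NZCV=1000
1: · MOVGT
2: ✓ MOVMI  r2←0x0e
3: ✓ SUBLE  r0←0x74
4: ✓ CMP  NZCV=1000
5: · SUBCS
6: ✓ SUBLE  r2←0x5d
7: · ADDPL
8: ✓ CMP  NZCV=0010
9: ✓ ADDGT  r2←0xc3
10: · ADDLT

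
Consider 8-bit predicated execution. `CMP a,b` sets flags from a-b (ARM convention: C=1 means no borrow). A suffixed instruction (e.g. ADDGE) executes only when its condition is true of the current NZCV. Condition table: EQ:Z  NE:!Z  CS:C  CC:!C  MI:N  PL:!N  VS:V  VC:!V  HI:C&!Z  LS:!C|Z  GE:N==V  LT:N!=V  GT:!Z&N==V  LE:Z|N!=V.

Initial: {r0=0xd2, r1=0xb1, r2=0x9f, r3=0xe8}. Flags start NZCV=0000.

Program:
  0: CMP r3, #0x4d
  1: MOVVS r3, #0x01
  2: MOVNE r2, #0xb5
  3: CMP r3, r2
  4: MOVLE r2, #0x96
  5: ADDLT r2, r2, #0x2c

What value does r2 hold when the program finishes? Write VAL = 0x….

VAL = 0xb5

[0] flags=1010 → (cmp)
[1] flags=1010 VS?F → skip
[2] flags=1010 NE?T → r2=0xb5
[3] flags=0010 → (cmp)
[4] flags=0010 LE?F → skip
[5] flags=0010 LT?F → skip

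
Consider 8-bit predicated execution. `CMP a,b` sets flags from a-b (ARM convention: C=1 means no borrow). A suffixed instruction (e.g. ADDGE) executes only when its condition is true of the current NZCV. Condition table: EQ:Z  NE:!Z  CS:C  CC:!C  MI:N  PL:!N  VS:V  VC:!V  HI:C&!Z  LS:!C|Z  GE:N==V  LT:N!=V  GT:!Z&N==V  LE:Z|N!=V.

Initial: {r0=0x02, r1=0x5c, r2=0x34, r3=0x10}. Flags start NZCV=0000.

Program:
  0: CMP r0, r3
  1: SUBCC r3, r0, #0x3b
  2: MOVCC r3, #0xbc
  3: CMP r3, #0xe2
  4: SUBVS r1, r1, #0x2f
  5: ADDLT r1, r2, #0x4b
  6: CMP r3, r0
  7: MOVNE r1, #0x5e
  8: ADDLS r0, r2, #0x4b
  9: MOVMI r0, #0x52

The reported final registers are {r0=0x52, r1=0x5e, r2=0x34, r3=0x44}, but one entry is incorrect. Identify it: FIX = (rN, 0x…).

[0] flags=1000 → (cmp)
[1] flags=1000 CC?T → r3=0xc7
[2] flags=1000 CC?T → r3=0xbc
[3] flags=1000 → (cmp)
[4] flags=1000 VS?F → skip
[5] flags=1000 LT?T → r1=0x7f
[6] flags=1010 → (cmp)
[7] flags=1010 NE?T → r1=0x5e
[8] flags=1010 LS?F → skip
[9] flags=1010 MI?T → r0=0x52

FIX = (r3, 0xbc)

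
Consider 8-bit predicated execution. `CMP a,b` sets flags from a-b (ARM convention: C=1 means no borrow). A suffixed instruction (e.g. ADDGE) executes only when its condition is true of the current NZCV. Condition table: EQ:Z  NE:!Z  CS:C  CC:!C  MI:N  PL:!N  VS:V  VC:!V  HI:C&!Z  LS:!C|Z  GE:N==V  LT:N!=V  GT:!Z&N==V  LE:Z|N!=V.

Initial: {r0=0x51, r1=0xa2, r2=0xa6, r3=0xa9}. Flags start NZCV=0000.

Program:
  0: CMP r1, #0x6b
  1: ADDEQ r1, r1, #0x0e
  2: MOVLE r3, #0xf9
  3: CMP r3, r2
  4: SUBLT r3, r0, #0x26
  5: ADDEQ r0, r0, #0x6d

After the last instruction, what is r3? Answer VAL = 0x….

0: ✓ CMP  NZCV=0011
1: · ADDEQ
2: ✓ MOVLE  r3←0xf9
3: ✓ CMP  NZCV=0010
4: · SUBLT
5: · ADDEQ

VAL = 0xf9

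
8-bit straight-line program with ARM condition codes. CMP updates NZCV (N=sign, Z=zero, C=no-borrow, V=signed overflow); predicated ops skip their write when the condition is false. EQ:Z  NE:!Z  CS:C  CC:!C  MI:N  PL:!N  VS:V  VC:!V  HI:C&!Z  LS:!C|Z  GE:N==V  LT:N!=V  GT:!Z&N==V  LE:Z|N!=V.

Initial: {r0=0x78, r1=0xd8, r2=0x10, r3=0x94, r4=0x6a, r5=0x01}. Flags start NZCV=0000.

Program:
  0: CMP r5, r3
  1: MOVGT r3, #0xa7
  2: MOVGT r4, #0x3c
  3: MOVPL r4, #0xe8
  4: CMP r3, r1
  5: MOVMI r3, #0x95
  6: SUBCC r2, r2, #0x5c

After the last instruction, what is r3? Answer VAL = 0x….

[0] flags=0000 → (cmp)
[1] flags=0000 GT?T → r3=0xa7
[2] flags=0000 GT?T → r4=0x3c
[3] flags=0000 PL?T → r4=0xe8
[4] flags=1000 → (cmp)
[5] flags=1000 MI?T → r3=0x95
[6] flags=1000 CC?T → r2=0xb4

VAL = 0x95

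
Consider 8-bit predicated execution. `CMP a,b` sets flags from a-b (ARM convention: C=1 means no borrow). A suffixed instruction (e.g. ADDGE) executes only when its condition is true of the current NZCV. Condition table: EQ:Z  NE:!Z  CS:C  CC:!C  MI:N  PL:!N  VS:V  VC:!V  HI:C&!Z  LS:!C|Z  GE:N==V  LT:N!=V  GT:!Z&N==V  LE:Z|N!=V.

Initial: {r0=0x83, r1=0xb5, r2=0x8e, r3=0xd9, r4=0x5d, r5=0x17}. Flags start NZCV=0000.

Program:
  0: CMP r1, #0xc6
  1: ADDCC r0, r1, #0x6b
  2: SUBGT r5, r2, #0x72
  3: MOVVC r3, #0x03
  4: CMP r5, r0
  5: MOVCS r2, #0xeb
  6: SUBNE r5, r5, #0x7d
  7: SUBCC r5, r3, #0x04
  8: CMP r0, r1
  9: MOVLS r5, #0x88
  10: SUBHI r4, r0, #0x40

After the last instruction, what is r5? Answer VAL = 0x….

[0] flags=1000 → (cmp)
[1] flags=1000 CC?T → r0=0x20
[2] flags=1000 GT?F → skip
[3] flags=1000 VC?T → r3=0x03
[4] flags=1000 → (cmp)
[5] flags=1000 CS?F → skip
[6] flags=1000 NE?T → r5=0x9a
[7] flags=1000 CC?T → r5=0xff
[8] flags=0000 → (cmp)
[9] flags=0000 LS?T → r5=0x88
[10] flags=0000 HI?F → skip

VAL = 0x88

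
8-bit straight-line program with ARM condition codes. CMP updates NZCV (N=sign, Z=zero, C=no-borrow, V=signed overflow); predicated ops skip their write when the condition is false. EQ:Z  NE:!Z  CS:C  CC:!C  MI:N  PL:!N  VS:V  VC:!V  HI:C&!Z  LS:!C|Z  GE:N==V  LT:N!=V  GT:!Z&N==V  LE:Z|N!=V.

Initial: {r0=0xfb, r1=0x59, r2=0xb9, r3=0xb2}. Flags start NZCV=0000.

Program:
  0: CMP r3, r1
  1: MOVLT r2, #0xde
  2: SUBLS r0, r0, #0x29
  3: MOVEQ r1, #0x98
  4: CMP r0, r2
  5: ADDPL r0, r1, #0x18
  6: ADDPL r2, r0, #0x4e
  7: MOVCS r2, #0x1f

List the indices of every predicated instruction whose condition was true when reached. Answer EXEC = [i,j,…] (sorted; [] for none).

[0] flags=0011 → (cmp)
[1] flags=0011 LT?T → r2=0xde
[2] flags=0011 LS?F → skip
[3] flags=0011 EQ?F → skip
[4] flags=0010 → (cmp)
[5] flags=0010 PL?T → r0=0x71
[6] flags=0010 PL?T → r2=0xbf
[7] flags=0010 CS?T → r2=0x1f

EXEC = [1,5,6,7]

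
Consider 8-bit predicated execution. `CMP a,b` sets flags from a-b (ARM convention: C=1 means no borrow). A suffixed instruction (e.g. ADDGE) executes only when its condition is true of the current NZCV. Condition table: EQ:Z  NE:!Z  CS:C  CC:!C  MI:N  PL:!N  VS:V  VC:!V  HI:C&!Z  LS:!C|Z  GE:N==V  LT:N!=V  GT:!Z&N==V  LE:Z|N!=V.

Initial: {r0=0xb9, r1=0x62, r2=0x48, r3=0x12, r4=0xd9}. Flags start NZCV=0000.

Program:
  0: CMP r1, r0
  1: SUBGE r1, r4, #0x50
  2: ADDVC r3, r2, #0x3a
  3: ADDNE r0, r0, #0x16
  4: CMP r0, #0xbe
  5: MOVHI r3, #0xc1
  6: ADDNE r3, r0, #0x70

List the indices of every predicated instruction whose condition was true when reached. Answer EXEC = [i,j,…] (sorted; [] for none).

[0] flags=1001 → (cmp)
[1] flags=1001 GE?T → r1=0x89
[2] flags=1001 VC?F → skip
[3] flags=1001 NE?T → r0=0xcf
[4] flags=0010 → (cmp)
[5] flags=0010 HI?T → r3=0xc1
[6] flags=0010 NE?T → r3=0x3f

EXEC = [1,3,5,6]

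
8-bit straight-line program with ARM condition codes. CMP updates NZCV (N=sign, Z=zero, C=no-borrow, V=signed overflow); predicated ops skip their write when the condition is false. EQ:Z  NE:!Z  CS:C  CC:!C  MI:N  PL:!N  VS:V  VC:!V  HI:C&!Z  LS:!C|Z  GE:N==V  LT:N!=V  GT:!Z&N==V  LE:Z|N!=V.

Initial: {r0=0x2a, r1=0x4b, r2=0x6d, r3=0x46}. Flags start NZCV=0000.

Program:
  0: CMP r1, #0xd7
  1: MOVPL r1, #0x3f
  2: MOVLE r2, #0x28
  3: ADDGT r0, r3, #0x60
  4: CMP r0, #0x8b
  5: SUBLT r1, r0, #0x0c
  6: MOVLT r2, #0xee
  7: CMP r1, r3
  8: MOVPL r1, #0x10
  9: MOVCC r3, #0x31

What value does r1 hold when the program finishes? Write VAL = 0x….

VAL = 0x3f

0: ✓ CMP  NZCV=0000
1: ✓ MOVPL  r1←0x3f
2: · MOVLE
3: ✓ ADDGT  r0←0xa6
4: ✓ CMP  NZCV=0010
5: · SUBLT
6: · MOVLT
7: ✓ CMP  NZCV=1000
8: · MOVPL
9: ✓ MOVCC  r3←0x31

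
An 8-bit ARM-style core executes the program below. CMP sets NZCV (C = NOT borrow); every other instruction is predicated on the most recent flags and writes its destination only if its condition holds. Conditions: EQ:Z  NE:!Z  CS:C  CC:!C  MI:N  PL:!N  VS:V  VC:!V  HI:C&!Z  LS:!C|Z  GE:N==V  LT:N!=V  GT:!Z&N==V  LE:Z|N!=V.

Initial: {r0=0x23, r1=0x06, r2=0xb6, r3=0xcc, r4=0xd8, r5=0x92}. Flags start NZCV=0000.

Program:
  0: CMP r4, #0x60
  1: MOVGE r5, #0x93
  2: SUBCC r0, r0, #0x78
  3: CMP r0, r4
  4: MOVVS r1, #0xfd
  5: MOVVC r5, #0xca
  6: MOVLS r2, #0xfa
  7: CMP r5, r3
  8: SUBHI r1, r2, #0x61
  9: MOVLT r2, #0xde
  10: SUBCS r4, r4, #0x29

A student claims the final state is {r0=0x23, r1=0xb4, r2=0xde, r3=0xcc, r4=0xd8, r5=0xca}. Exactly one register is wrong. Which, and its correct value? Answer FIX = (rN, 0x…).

FIX = (r1, 0x06)

0: ✓ CMP  NZCV=0011
1: · MOVGE
2: · SUBCC
3: ✓ CMP  NZCV=0000
4: · MOVVS
5: ✓ MOVVC  r5←0xca
6: ✓ MOVLS  r2←0xfa
7: ✓ CMP  NZCV=1000
8: · SUBHI
9: ✓ MOVLT  r2←0xde
10: · SUBCS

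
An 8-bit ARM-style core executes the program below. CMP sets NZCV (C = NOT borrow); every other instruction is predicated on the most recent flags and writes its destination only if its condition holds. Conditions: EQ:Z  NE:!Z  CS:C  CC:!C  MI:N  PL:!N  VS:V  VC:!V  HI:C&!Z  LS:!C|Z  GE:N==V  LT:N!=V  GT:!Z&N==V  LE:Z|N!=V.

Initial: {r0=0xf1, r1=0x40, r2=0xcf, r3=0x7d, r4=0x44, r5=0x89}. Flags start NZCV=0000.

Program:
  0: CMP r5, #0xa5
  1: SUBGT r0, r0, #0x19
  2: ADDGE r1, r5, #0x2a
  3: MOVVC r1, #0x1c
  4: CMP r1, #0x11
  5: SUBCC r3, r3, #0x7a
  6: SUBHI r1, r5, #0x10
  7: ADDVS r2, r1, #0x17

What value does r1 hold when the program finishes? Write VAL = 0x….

[0] flags=1000 → (cmp)
[1] flags=1000 GT?F → skip
[2] flags=1000 GE?F → skip
[3] flags=1000 VC?T → r1=0x1c
[4] flags=0010 → (cmp)
[5] flags=0010 CC?F → skip
[6] flags=0010 HI?T → r1=0x79
[7] flags=0010 VS?F → skip

VAL = 0x79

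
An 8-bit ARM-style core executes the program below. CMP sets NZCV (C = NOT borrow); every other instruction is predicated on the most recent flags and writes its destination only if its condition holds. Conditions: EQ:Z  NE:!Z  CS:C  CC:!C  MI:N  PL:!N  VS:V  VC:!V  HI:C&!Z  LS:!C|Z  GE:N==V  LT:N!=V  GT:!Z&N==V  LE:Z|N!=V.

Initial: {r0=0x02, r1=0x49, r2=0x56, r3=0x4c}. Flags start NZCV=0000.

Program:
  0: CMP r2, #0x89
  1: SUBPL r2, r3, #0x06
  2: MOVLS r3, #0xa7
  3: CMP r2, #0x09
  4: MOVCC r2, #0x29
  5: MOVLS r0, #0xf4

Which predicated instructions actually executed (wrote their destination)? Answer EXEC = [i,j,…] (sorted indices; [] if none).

0: ✓ CMP  NZCV=1001
1: · SUBPL
2: ✓ MOVLS  r3←0xa7
3: ✓ CMP  NZCV=0010
4: · MOVCC
5: · MOVLS

EXEC = [2]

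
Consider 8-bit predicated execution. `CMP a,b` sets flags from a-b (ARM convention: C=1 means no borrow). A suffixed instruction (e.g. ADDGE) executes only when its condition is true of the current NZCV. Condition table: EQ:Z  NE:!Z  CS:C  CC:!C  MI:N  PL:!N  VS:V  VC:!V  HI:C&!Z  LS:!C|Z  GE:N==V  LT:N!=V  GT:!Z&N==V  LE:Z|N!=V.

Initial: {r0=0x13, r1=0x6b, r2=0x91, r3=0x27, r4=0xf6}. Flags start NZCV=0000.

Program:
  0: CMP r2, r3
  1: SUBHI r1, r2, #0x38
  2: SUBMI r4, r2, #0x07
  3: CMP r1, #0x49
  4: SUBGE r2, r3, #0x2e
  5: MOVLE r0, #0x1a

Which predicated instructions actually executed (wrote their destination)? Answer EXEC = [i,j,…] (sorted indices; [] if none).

EXEC = [1,4]

0: ✓ CMP  NZCV=0011
1: ✓ SUBHI  r1←0x59
2: · SUBMI
3: ✓ CMP  NZCV=0010
4: ✓ SUBGE  r2←0xf9
5: · MOVLE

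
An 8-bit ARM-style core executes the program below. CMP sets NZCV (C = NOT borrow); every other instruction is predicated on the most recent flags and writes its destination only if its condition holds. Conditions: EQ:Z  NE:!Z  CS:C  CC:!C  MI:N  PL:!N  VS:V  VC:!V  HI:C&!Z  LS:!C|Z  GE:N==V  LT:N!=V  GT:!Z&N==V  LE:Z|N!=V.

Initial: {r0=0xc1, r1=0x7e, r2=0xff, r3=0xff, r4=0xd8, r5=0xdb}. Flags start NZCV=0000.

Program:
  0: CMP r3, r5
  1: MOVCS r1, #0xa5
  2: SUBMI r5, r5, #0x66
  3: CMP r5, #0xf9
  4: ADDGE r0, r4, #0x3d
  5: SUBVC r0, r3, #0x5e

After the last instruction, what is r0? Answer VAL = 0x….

[0] flags=0010 → (cmp)
[1] flags=0010 CS?T → r1=0xa5
[2] flags=0010 MI?F → skip
[3] flags=1000 → (cmp)
[4] flags=1000 GE?F → skip
[5] flags=1000 VC?T → r0=0xa1

VAL = 0xa1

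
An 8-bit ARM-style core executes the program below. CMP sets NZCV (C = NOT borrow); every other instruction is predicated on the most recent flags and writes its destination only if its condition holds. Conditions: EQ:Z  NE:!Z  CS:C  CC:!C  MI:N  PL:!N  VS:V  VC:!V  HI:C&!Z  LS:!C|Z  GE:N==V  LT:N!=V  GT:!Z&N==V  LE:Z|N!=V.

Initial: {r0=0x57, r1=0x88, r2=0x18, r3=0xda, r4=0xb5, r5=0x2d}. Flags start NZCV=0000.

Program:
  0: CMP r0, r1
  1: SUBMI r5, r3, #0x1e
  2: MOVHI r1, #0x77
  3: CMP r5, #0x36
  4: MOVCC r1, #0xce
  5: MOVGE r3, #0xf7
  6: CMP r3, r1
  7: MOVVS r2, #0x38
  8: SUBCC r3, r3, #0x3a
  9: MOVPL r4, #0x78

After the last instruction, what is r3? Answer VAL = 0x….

[0] flags=1001 → (cmp)
[1] flags=1001 MI?T → r5=0xbc
[2] flags=1001 HI?F → skip
[3] flags=1010 → (cmp)
[4] flags=1010 CC?F → skip
[5] flags=1010 GE?F → skip
[6] flags=0010 → (cmp)
[7] flags=0010 VS?F → skip
[8] flags=0010 CC?F → skip
[9] flags=0010 PL?T → r4=0x78

VAL = 0xda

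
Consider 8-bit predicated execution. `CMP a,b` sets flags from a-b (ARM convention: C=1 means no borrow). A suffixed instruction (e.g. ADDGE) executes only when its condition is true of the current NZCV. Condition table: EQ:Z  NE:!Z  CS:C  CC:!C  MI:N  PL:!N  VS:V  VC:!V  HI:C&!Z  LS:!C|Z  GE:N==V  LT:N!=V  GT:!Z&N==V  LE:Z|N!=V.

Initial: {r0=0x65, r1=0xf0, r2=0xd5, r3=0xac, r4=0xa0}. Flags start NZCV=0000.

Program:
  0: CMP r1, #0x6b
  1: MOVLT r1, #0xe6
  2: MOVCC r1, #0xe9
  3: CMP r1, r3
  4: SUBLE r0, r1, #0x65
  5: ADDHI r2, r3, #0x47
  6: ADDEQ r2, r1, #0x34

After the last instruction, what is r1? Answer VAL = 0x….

[0] flags=1010 → (cmp)
[1] flags=1010 LT?T → r1=0xe6
[2] flags=1010 CC?F → skip
[3] flags=0010 → (cmp)
[4] flags=0010 LE?F → skip
[5] flags=0010 HI?T → r2=0xf3
[6] flags=0010 EQ?F → skip

VAL = 0xe6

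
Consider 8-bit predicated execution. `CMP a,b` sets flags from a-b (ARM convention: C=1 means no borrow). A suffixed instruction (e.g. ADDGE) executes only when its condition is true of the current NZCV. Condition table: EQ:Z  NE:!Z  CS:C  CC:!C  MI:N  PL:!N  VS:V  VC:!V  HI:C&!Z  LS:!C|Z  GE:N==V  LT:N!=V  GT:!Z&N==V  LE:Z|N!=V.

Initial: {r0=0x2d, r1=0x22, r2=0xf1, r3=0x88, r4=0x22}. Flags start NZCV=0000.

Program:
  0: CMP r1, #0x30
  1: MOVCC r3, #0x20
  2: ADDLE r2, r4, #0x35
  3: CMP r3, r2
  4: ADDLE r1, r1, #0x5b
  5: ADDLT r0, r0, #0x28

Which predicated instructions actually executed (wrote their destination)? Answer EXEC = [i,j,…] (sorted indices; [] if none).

0: ✓ CMP  NZCV=1000
1: ✓ MOVCC  r3←0x20
2: ✓ ADDLE  r2←0x57
3: ✓ CMP  NZCV=1000
4: ✓ ADDLE  r1←0x7d
5: ✓ ADDLT  r0←0x55

EXEC = [1,2,4,5]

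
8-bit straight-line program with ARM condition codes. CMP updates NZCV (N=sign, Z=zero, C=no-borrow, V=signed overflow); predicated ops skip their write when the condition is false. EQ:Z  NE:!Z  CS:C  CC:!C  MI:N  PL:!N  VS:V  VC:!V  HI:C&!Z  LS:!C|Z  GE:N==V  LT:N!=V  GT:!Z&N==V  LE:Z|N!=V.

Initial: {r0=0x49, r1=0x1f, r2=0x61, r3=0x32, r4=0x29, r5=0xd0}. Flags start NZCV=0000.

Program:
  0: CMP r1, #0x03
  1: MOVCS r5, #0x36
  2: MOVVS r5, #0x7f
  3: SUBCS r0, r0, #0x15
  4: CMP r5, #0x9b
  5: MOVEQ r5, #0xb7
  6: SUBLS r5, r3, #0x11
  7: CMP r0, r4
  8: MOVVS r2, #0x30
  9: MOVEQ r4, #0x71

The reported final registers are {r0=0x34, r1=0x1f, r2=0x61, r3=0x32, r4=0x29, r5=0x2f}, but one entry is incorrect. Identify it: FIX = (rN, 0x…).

[0] flags=0010 → (cmp)
[1] flags=0010 CS?T → r5=0x36
[2] flags=0010 VS?F → skip
[3] flags=0010 CS?T → r0=0x34
[4] flags=1001 → (cmp)
[5] flags=1001 EQ?F → skip
[6] flags=1001 LS?T → r5=0x21
[7] flags=0010 → (cmp)
[8] flags=0010 VS?F → skip
[9] flags=0010 EQ?F → skip

FIX = (r5, 0x21)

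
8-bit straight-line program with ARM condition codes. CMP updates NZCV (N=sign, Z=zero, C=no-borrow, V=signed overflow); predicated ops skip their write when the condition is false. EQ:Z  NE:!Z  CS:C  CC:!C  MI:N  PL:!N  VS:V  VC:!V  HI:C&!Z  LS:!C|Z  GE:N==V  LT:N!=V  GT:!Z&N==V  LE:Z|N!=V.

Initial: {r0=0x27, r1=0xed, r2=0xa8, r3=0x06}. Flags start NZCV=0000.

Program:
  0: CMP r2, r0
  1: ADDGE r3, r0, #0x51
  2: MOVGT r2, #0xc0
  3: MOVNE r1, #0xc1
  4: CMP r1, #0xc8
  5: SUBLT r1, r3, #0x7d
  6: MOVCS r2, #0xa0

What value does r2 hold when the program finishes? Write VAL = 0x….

VAL = 0xa8

0: ✓ CMP  NZCV=1010
1: · ADDGE
2: · MOVGT
3: ✓ MOVNE  r1←0xc1
4: ✓ CMP  NZCV=1000
5: ✓ SUBLT  r1←0x89
6: · MOVCS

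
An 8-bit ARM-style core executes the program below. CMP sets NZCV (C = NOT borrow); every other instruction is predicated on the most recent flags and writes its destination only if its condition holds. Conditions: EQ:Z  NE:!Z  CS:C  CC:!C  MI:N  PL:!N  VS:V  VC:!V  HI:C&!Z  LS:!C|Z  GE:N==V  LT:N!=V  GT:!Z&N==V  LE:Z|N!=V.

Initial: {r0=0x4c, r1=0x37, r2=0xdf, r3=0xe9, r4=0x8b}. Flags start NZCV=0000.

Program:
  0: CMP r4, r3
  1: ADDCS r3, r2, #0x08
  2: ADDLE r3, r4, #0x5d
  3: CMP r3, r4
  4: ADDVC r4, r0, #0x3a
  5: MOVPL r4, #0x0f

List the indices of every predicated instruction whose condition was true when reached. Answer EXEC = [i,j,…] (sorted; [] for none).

EXEC = [2,4,5]

[0] flags=1000 → (cmp)
[1] flags=1000 CS?F → skip
[2] flags=1000 LE?T → r3=0xe8
[3] flags=0010 → (cmp)
[4] flags=0010 VC?T → r4=0x86
[5] flags=0010 PL?T → r4=0x0f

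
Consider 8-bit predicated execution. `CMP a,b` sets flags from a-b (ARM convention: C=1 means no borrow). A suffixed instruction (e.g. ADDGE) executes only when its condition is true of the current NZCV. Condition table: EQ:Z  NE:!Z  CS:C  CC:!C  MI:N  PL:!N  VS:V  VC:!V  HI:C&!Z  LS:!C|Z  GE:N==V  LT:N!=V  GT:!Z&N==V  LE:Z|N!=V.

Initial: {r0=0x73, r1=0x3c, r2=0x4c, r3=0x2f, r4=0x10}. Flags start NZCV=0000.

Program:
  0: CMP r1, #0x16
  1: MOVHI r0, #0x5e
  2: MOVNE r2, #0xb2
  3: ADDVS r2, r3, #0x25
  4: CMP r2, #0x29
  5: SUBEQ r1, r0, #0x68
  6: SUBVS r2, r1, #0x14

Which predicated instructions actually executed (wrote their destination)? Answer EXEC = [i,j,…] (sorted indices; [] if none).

[0] flags=0010 → (cmp)
[1] flags=0010 HI?T → r0=0x5e
[2] flags=0010 NE?T → r2=0xb2
[3] flags=0010 VS?F → skip
[4] flags=1010 → (cmp)
[5] flags=1010 EQ?F → skip
[6] flags=1010 VS?F → skip

EXEC = [1,2]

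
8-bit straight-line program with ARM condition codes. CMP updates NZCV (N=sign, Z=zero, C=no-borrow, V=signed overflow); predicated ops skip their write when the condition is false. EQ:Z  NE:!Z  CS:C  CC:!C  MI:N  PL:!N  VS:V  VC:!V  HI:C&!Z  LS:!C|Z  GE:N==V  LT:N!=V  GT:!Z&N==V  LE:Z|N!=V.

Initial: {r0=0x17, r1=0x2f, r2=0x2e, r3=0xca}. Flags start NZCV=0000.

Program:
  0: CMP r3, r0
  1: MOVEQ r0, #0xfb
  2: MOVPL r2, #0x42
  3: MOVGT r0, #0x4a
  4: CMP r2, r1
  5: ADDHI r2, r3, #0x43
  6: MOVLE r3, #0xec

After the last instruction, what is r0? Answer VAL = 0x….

VAL = 0x17

0: ✓ CMP  NZCV=1010
1: · MOVEQ
2: · MOVPL
3: · MOVGT
4: ✓ CMP  NZCV=1000
5: · ADDHI
6: ✓ MOVLE  r3←0xec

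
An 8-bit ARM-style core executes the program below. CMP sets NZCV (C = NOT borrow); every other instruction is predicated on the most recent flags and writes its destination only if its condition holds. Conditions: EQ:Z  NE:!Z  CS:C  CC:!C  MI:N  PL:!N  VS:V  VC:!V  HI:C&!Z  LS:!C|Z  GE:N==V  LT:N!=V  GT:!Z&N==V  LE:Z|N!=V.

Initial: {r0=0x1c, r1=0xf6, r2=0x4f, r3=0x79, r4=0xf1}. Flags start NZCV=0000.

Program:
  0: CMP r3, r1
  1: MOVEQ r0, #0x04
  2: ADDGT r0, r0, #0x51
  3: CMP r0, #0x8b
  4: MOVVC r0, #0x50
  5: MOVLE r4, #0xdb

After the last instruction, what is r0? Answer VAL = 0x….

0: ✓ CMP  NZCV=1001
1: · MOVEQ
2: ✓ ADDGT  r0←0x6d
3: ✓ CMP  NZCV=1001
4: · MOVVC
5: · MOVLE

VAL = 0x6d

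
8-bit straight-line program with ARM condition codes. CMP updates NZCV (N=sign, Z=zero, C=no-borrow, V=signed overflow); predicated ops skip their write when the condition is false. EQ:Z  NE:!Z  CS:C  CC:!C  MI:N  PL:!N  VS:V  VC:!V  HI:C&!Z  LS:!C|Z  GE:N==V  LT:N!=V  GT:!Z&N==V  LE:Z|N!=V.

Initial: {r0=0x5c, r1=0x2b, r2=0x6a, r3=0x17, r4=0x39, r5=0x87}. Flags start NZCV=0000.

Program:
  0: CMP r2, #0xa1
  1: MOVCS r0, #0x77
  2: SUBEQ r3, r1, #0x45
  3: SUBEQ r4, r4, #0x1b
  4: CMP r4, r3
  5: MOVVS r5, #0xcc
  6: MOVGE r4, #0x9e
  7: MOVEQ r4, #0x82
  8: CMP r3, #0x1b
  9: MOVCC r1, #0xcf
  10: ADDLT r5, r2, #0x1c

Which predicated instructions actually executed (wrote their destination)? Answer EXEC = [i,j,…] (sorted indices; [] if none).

[0] flags=1001 → (cmp)
[1] flags=1001 CS?F → skip
[2] flags=1001 EQ?F → skip
[3] flags=1001 EQ?F → skip
[4] flags=0010 → (cmp)
[5] flags=0010 VS?F → skip
[6] flags=0010 GE?T → r4=0x9e
[7] flags=0010 EQ?F → skip
[8] flags=1000 → (cmp)
[9] flags=1000 CC?T → r1=0xcf
[10] flags=1000 LT?T → r5=0x86

EXEC = [6,9,10]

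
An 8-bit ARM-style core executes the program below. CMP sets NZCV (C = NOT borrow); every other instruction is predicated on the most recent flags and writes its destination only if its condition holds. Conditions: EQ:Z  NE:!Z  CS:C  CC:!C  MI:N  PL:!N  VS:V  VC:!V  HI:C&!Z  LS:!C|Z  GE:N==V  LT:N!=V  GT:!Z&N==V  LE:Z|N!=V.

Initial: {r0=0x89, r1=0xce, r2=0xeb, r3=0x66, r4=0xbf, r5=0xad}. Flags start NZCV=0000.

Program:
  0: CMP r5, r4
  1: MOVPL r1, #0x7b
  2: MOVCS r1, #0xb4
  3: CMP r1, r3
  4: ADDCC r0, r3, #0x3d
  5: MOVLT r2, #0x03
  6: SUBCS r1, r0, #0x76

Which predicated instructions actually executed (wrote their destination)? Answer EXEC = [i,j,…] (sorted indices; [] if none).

0: ✓ CMP  NZCV=1000
1: · MOVPL
2: · MOVCS
3: ✓ CMP  NZCV=0011
4: · ADDCC
5: ✓ MOVLT  r2←0x03
6: ✓ SUBCS  r1←0x13

EXEC = [5,6]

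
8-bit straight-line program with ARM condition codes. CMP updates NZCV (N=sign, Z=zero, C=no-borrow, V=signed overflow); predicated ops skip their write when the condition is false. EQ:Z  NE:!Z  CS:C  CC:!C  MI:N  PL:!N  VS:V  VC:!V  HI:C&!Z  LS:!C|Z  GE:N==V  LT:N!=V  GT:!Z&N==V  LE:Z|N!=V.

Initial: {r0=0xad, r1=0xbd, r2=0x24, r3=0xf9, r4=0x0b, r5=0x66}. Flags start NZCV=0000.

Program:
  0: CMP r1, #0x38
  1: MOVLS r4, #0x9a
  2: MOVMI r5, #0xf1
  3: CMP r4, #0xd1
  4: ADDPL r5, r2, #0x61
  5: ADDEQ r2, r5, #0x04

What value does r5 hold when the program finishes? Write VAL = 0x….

VAL = 0x85

0: ✓ CMP  NZCV=1010
1: · MOVLS
2: ✓ MOVMI  r5←0xf1
3: ✓ CMP  NZCV=0000
4: ✓ ADDPL  r5←0x85
5: · ADDEQ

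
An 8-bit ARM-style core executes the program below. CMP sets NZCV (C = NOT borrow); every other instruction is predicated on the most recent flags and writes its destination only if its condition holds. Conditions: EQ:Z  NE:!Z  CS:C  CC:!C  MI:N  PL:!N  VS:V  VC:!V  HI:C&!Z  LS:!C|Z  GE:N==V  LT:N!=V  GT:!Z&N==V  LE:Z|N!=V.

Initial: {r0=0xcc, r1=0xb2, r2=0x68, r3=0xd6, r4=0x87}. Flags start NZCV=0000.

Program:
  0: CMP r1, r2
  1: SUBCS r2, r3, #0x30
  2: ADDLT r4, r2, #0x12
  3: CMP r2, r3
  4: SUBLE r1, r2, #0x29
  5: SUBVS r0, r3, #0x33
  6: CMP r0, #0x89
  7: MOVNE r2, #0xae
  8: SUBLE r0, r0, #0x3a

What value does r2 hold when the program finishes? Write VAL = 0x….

[0] flags=0011 → (cmp)
[1] flags=0011 CS?T → r2=0xa6
[2] flags=0011 LT?T → r4=0xb8
[3] flags=1000 → (cmp)
[4] flags=1000 LE?T → r1=0x7d
[5] flags=1000 VS?F → skip
[6] flags=0010 → (cmp)
[7] flags=0010 NE?T → r2=0xae
[8] flags=0010 LE?F → skip

VAL = 0xae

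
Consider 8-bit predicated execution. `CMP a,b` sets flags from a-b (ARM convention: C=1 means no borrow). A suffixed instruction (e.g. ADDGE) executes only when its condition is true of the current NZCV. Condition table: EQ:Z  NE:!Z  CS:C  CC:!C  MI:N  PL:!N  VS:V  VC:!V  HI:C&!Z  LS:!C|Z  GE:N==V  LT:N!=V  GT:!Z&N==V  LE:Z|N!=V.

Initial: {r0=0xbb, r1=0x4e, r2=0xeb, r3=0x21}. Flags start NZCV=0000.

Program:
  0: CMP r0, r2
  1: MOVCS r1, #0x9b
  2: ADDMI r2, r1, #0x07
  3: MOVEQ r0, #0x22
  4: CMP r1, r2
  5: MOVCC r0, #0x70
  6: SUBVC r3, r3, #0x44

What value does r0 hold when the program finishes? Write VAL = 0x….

0: ✓ CMP  NZCV=1000
1: · MOVCS
2: ✓ ADDMI  r2←0x55
3: · MOVEQ
4: ✓ CMP  NZCV=1000
5: ✓ MOVCC  r0←0x70
6: ✓ SUBVC  r3←0xdd

VAL = 0x70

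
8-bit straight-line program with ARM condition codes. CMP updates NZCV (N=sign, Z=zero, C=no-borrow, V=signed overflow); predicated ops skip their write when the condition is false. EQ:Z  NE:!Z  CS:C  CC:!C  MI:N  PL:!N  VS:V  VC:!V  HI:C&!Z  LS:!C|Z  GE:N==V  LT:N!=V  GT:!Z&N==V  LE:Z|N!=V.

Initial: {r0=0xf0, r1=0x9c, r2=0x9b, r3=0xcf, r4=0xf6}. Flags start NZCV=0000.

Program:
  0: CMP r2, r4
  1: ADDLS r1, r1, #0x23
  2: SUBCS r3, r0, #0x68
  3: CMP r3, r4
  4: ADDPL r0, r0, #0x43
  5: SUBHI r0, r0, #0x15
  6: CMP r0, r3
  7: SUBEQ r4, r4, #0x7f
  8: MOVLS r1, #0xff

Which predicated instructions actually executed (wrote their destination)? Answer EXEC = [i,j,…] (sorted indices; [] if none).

[0] flags=1000 → (cmp)
[1] flags=1000 LS?T → r1=0xbf
[2] flags=1000 CS?F → skip
[3] flags=1000 → (cmp)
[4] flags=1000 PL?F → skip
[5] flags=1000 HI?F → skip
[6] flags=0010 → (cmp)
[7] flags=0010 EQ?F → skip
[8] flags=0010 LS?F → skip

EXEC = [1]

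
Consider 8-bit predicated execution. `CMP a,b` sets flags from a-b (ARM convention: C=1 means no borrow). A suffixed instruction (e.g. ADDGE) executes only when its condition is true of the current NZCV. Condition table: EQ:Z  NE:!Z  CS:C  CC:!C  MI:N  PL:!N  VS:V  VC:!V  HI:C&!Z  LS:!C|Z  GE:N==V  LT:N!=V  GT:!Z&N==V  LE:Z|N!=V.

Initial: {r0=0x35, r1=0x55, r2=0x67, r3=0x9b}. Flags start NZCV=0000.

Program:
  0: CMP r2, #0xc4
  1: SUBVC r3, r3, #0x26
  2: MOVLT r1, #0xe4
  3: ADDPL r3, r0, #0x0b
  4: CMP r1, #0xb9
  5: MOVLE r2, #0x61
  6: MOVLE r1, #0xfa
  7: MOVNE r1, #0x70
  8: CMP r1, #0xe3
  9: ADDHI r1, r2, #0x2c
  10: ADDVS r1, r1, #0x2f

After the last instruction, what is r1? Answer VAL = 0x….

VAL = 0x9f

0: ✓ CMP  NZCV=1001
1: · SUBVC
2: · MOVLT
3: · ADDPL
4: ✓ CMP  NZCV=1001
5: · MOVLE
6: · MOVLE
7: ✓ MOVNE  r1←0x70
8: ✓ CMP  NZCV=1001
9: · ADDHI
10: ✓ ADDVS  r1←0x9f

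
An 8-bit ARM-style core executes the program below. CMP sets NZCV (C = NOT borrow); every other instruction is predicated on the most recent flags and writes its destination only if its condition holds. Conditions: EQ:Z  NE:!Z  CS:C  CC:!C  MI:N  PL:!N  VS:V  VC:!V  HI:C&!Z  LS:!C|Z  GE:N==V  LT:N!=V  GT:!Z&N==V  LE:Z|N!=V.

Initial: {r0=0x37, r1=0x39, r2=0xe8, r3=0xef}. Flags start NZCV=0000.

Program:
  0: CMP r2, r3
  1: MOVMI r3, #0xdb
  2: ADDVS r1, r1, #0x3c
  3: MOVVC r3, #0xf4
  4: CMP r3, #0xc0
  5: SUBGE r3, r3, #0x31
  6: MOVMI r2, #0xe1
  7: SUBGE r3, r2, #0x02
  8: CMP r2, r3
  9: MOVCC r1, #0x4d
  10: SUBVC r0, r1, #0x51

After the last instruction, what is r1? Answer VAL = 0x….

0: ✓ CMP  NZCV=1000
1: ✓ MOVMI  r3←0xdb
2: · ADDVS
3: ✓ MOVVC  r3←0xf4
4: ✓ CMP  NZCV=0010
5: ✓ SUBGE  r3←0xc3
6: · MOVMI
7: ✓ SUBGE  r3←0xe6
8: ✓ CMP  NZCV=0010
9: · MOVCC
10: ✓ SUBVC  r0←0xe8

VAL = 0x39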